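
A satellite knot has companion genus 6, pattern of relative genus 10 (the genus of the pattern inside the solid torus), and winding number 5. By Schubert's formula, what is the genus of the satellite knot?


Schubert: g(satellite) = g_rel(pattern) + |winding| * g(companion),
where g_rel(pattern) is the genus of the pattern relative to the solid torus.
= 10 + 5 * 6
= 10 + 30 = 40

40


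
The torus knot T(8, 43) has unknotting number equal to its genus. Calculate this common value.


For a torus knot T(p,q), both the unknotting number and genus equal (p-1)(q-1)/2.
= (8-1)(43-1)/2
= 7*42/2
= 294/2 = 147

147


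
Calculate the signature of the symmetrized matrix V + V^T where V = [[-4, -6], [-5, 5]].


Step 1: V + V^T = [[-8, -11], [-11, 10]]
Step 2: trace = 2, det = -201
Step 3: Discriminant = 2^2 - 4*(-201) = 808
Step 4: Eigenvalues: 15.2127, -13.2127
Step 5: Signature = (# positive eigenvalues) - (# negative eigenvalues) = 0

0


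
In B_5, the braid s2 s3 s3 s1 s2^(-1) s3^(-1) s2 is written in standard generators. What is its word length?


The word length counts the number of generators (including inverses).
Listing each generator: s2, s3, s3, s1, s2^(-1), s3^(-1), s2
There are 7 generators in this braid word.

7


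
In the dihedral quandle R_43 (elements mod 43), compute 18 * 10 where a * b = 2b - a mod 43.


18 * 10 = 2*10 - 18 mod 43
= 20 - 18 mod 43
= 2 mod 43 = 2

2


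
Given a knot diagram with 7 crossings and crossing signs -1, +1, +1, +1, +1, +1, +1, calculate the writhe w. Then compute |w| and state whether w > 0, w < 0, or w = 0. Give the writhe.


Step 1: Count positive crossings (+1).
Positive crossings: 6
Step 2: Count negative crossings (-1).
Negative crossings: 1
Step 3: Writhe = (positive) - (negative)
w = 6 - 1 = 5
Step 4: |w| = 5, and w is positive

5


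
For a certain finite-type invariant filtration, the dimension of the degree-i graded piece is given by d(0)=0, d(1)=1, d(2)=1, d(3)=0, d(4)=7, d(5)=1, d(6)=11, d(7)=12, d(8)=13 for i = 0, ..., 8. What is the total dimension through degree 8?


Total dimension = d(0) + d(1) + ... + d(8)
= 0 + 1 + 1 + 0 + 7 + 1 + 11 + 12 + 13
= 46

46


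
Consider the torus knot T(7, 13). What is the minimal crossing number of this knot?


For a torus knot T(p, q) with gcd(p,q)=1,
the crossing number is min(p*(q-1), q*(p-1)).
p*(q-1) = 7*12 = 84
q*(p-1) = 13*6 = 78
min(84, 78) = 78

78


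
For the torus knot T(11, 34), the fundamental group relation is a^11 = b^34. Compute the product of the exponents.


The relation is a^11 = b^34.
Product of exponents = 11 * 34
= 374

374


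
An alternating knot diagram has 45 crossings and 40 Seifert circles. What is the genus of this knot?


For alternating knots, g = (c - s + 1)/2.
= (45 - 40 + 1)/2
= 6/2 = 3

3


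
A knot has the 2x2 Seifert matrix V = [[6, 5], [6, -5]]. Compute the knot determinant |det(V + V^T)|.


Step 1: Form V + V^T where V = [[6, 5], [6, -5]]
  V^T = [[6, 6], [5, -5]]
  V + V^T = [[12, 11], [11, -10]]
Step 2: det(V + V^T) = 12*(-10) - 11*11
  = -120 - 121 = -241
Step 3: Knot determinant = |det(V + V^T)| = |-241| = 241

241


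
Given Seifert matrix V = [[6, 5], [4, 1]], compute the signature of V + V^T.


Step 1: V + V^T = [[12, 9], [9, 2]]
Step 2: trace = 14, det = -57
Step 3: Discriminant = 14^2 - 4*(-57) = 424
Step 4: Eigenvalues: 17.2956, -3.29563
Step 5: Signature = (# positive eigenvalues) - (# negative eigenvalues) = 0

0


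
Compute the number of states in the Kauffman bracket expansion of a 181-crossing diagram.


Each crossing contributes 2 choices (A-smoothing or B-smoothing).
Total states = 2^181 = 3064991081731777716716694054300618367237478244367204352

3064991081731777716716694054300618367237478244367204352


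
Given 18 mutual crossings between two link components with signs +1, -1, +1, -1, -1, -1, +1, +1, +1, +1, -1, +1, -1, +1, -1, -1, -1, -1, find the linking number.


Step 1: Count positive crossings: 8
Step 2: Count negative crossings: 10
Step 3: Sum of signs = 8 - 10 = -2
Step 4: Linking number = sum/2 = -2/2 = -1

-1


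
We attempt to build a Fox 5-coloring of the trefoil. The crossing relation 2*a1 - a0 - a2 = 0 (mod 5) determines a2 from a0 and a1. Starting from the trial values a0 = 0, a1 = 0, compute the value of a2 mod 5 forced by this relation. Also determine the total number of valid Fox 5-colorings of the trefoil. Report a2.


Step 1: Apply the given crossing relation 2*a1 - a0 - a2 = 0 (mod 5).
  a2 = 2*a1 - a0 mod 5
  a2 = 2*0 - 0 mod 5
  a2 = 0 - 0 mod 5
  a2 = 0 mod 5 = 0
Step 2: The trefoil has determinant 3.
  Number of Fox p-colorings (p prime) is p^2 if p = 3, else p.
  Since 5 does not divide 3, only trivial (constant) colorings exist.
  (Here a0 = a1 = a2 = 0, the constant coloring, which is valid.)
  Total colorings = 5
Step 3: a2 = 0, total Fox 5-colorings = 5

0


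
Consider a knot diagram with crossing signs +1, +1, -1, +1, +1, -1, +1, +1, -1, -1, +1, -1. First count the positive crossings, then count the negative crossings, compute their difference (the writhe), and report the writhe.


Step 1: Count positive crossings (+1).
Positive crossings: 7
Step 2: Count negative crossings (-1).
Negative crossings: 5
Step 3: Writhe = (positive) - (negative)
w = 7 - 5 = 2
Step 4: |w| = 2, and w is positive

2


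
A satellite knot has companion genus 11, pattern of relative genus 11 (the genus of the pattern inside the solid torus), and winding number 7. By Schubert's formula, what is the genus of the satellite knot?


Schubert: g(satellite) = g_rel(pattern) + |winding| * g(companion),
where g_rel(pattern) is the genus of the pattern relative to the solid torus.
= 11 + 7 * 11
= 11 + 77 = 88

88


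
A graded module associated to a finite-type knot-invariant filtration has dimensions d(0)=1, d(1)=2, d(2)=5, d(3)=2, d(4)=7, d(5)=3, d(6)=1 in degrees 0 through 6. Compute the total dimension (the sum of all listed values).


Total dimension = d(0) + d(1) + ... + d(6)
= 1 + 2 + 5 + 2 + 7 + 3 + 1
= 21

21


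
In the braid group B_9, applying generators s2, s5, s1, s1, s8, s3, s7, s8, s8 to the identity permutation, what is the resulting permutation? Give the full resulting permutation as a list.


Starting with identity [1, 2, 3, 4, 5, 6, 7, 8, 9].
Apply generators in sequence:
  After s2: [1, 3, 2, 4, 5, 6, 7, 8, 9]
  After s5: [1, 3, 2, 4, 6, 5, 7, 8, 9]
  After s1: [3, 1, 2, 4, 6, 5, 7, 8, 9]
  After s1: [1, 3, 2, 4, 6, 5, 7, 8, 9]
  After s8: [1, 3, 2, 4, 6, 5, 7, 9, 8]
  After s3: [1, 3, 4, 2, 6, 5, 7, 9, 8]
  After s7: [1, 3, 4, 2, 6, 5, 9, 7, 8]
  After s8: [1, 3, 4, 2, 6, 5, 9, 8, 7]
  After s8: [1, 3, 4, 2, 6, 5, 9, 7, 8]
Final permutation: [1, 3, 4, 2, 6, 5, 9, 7, 8]

[1, 3, 4, 2, 6, 5, 9, 7, 8]


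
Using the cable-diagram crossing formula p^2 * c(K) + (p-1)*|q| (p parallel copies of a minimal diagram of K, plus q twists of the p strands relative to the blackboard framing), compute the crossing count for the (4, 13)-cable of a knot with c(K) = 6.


Step 1: Each of the c(K) crossings of the companion diagram becomes p*p = p^2 crossings among the p parallel strands, and each of the |q| twists s_1 s_2 ... s_(p-1) adds (p-1) crossings.
  Crossings = p^2 * c(K) + (p-1)*|q|
Step 2: = 4^2 * 6 + (4-1)*13
Step 3: = 16*6 + 3*13
Step 4: = 96 + 39 = 135

135


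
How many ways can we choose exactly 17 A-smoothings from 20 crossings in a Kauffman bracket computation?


We choose which 17 of 20 crossings get A-smoothings.
C(20, 17) = 20! / (17! * 3!)
= 1140

1140


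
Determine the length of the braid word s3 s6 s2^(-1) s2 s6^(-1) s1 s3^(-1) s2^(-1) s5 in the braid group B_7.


The word length counts the number of generators (including inverses).
Listing each generator: s3, s6, s2^(-1), s2, s6^(-1), s1, s3^(-1), s2^(-1), s5
There are 9 generators in this braid word.

9


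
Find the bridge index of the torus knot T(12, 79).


The bridge number of T(p,q) is min(p,q).
min(12, 79) = 12

12


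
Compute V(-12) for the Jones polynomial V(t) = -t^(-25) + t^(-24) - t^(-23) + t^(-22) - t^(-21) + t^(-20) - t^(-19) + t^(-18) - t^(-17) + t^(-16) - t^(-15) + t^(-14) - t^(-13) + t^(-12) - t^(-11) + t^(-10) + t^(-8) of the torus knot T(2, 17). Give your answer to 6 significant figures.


Substituting t = -12 into V(t) = -t^(-25) + t^(-24) - t^(-23) + t^(-22) - t^(-21) + t^(-20) - t^(-19) + t^(-18) - t^(-17) + t^(-16) - t^(-15) + t^(-14) - t^(-13) + t^(-12) - t^(-11) + t^(-10) + t^(-8):
  (-)t^(-25) = 1.04826e-27
  (+)t^(-24) = 1.25791e-26
  (-)t^(-23) = 1.50949e-25
  (+)t^(-22) = 1.81139e-24
  (-)t^(-21) = 2.17367e-23
  (+)t^(-20) = 2.60841e-22
  (-)t^(-19) = 3.13009e-21
  (+)t^(-18) = 3.7561e-20
  (-)t^(-17) = 4.50732e-19
  (+)t^(-16) = 5.40879e-18
  (-)t^(-15) = 6.49055e-17
  (+)t^(-14) = 7.78866e-16
  (-)t^(-13) = 9.34639e-15
  (+)t^(-12) = 1.12157e-13
  (-)t^(-11) = 1.34588e-12
  (+)t^(-10) = 1.61506e-11
  (+)t^(-8) = 2.32568e-09
Sum = (1.04826e-27) + (1.25791e-26) + (1.50949e-25) + (1.81139e-24) + (2.17367e-23) + (2.60841e-22) + (3.13009e-21) + (3.7561e-20) + (4.50732e-19) + (5.40879e-18) + (6.49055e-17) + (7.78866e-16) + (9.34639e-15) + (1.12157e-13) + (1.34588e-12) + (1.61506e-11) + (2.32568e-09)
= 2.343299184e-09
Rounded to 6 significant figures: 2.3433e-09

2.3433e-09


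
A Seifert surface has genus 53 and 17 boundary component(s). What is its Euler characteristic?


chi = 2 - 2g - b
= 2 - 2*53 - 17
= 2 - 106 - 17 = -121

-121


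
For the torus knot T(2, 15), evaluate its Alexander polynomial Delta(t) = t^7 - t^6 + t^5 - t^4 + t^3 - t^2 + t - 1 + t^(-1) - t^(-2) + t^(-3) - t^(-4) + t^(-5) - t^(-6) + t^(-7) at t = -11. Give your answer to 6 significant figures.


Substituting t = -11 into Delta(t) = t^7 - t^6 + t^5 - t^4 + t^3 - t^2 + t - 1 + t^(-1) - t^(-2) + t^(-3) - t^(-4) + t^(-5) - t^(-6) + t^(-7):
Term values: (-19487171) + (-1771561) + (-161051) + (-14641) + (-1331) + (-121) + (-11) + (-1) + (-0.0909091) + (-0.00826446) + (-0.000751315) + (-6.83013e-05) + (-6.20921e-06) + (-5.64474e-07) + (-5.13158e-08)
Sum = -21435888.1
Rounded to 6 significant figures: -2.14359e+07

-2.14359e+07


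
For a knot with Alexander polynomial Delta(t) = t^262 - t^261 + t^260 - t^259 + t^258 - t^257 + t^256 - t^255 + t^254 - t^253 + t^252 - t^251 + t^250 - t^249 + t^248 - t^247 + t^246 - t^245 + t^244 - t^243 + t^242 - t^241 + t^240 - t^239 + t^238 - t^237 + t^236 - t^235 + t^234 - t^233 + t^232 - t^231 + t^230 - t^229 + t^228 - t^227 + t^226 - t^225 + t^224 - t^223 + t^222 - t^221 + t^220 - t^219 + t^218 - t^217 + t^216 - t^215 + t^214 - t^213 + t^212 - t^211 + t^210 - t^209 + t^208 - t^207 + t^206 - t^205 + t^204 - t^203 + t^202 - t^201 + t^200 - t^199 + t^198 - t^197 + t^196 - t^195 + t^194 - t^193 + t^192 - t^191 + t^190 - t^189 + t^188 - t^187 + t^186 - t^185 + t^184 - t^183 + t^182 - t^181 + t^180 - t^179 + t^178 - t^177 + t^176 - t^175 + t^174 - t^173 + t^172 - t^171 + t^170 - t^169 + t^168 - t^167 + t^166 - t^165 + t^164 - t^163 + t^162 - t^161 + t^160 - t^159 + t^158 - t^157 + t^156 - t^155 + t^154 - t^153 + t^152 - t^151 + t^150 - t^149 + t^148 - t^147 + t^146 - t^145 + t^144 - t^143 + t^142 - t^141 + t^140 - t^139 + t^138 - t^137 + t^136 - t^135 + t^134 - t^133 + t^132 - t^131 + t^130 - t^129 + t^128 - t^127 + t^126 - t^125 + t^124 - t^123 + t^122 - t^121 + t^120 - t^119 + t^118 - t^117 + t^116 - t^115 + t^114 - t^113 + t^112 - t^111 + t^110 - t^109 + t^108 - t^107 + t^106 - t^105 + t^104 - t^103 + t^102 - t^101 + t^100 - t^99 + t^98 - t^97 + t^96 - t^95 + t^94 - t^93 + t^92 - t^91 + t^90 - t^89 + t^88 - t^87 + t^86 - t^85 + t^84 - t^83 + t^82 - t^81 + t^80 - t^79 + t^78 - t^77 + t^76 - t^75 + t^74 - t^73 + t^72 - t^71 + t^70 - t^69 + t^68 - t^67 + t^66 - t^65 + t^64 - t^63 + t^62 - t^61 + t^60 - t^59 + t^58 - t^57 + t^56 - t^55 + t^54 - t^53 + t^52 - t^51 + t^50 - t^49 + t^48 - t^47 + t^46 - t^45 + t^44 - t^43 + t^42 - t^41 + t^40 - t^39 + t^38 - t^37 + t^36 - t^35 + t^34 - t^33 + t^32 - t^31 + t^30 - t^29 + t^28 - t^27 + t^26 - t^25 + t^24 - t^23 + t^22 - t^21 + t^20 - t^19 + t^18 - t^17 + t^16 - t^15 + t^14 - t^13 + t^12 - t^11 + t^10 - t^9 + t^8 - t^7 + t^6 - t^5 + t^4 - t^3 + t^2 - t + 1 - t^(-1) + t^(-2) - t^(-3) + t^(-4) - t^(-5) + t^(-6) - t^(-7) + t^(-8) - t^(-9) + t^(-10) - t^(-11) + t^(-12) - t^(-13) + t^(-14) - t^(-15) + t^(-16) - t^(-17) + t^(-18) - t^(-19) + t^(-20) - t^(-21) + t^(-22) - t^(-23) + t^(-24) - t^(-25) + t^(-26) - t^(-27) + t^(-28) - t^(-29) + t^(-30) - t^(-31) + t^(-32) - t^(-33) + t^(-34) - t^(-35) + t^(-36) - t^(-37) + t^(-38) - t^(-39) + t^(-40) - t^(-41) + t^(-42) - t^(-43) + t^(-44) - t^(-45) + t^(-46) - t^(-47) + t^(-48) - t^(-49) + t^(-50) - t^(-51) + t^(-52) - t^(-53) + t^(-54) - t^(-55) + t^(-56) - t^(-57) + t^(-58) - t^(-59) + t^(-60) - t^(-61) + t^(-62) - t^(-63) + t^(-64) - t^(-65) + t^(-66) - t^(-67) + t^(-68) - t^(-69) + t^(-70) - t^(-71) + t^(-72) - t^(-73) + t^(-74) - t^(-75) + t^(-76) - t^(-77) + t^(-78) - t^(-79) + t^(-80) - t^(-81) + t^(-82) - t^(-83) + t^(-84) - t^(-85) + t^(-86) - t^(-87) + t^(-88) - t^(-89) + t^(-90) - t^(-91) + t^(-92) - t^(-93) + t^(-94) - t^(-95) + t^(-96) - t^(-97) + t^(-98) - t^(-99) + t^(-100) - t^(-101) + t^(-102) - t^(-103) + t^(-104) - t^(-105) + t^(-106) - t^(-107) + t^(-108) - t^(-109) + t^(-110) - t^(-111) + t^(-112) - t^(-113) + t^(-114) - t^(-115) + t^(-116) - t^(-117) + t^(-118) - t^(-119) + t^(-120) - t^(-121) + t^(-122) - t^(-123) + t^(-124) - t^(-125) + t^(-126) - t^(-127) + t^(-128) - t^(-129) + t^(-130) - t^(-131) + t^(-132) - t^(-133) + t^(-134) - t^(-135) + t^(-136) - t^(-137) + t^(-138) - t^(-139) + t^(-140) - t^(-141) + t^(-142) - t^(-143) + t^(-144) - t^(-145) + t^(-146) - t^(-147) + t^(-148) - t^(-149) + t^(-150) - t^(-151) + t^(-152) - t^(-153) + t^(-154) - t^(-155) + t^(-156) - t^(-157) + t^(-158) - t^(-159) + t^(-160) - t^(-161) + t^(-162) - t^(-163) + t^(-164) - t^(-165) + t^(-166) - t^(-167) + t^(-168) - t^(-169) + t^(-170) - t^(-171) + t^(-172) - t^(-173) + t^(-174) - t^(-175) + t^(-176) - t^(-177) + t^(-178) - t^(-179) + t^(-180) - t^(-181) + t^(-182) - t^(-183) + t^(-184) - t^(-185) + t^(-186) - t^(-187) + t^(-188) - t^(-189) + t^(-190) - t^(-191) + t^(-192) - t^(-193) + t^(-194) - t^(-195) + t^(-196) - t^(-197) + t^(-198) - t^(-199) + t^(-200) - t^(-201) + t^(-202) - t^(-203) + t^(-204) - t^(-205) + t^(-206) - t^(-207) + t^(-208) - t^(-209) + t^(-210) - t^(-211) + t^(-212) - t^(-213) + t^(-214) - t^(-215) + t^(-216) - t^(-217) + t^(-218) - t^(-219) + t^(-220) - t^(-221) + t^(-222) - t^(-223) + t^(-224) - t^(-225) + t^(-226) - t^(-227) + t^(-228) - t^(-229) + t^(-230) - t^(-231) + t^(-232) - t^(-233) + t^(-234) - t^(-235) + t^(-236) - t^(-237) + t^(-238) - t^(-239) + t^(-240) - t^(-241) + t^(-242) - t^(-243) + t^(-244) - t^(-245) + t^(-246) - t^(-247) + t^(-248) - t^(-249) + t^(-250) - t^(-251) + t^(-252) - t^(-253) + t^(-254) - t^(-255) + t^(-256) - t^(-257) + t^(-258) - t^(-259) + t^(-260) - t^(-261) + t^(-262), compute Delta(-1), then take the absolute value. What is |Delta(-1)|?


Step 1: The polynomial has 525 terms with alternating signs, exponents from 262 down to -262.
Step 2: Substitute t = -1. The i-th term has coefficient (-1)^i and exponent (m-i),
  so its value is (-1)^i * (-1)^(m-i) = (-1)^m = 1 for every i.
Step 3: All 525 terms equal 1, so Delta(-1) = 525 * (1) = 525
Step 4: |Delta(-1)| = 525

525


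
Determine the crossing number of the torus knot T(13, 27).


For a torus knot T(p, q) with gcd(p,q)=1,
the crossing number is min(p*(q-1), q*(p-1)).
p*(q-1) = 13*26 = 338
q*(p-1) = 27*12 = 324
min(338, 324) = 324

324


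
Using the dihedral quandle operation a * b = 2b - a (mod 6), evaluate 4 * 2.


4 * 2 = 2*2 - 4 mod 6
= 4 - 4 mod 6
= 0 mod 6 = 0

0


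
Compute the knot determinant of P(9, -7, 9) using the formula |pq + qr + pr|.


Step 1: Compute pq + qr + pr.
pq = 9*(-7) = -63
qr = (-7)*9 = -63
pr = 9*9 = 81
pq + qr + pr = -63 + (-63) + 81 = -45
Step 2: Take absolute value.
det(P(9,-7,9)) = |-45| = 45

45


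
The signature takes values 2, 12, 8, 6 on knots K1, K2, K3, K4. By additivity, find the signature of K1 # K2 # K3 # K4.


The signature is additive under connected sum.
signature(K1 # K2 # K3 # K4) = (2) + (12) + (8) + (6)
= 28

28


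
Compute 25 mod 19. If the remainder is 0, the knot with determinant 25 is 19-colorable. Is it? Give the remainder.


Step 1: A knot is p-colorable if and only if p divides its determinant.
Step 2: Compute 25 mod 19.
25 = 1 * 19 + 6
Step 3: 25 mod 19 = 6
Step 4: The knot is 19-colorable: no

6


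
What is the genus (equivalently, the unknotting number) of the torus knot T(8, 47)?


For a torus knot T(p,q), both the unknotting number and genus equal (p-1)(q-1)/2.
= (8-1)(47-1)/2
= 7*46/2
= 322/2 = 161

161


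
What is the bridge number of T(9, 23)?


The bridge number of T(p,q) is min(p,q).
min(9, 23) = 9

9


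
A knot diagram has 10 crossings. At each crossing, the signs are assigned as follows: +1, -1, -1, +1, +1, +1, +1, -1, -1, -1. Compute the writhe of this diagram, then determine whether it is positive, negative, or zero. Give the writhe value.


Step 1: Count positive crossings (+1).
Positive crossings: 5
Step 2: Count negative crossings (-1).
Negative crossings: 5
Step 3: Writhe = (positive) - (negative)
w = 5 - 5 = 0
Step 4: |w| = 0, and w is zero

0


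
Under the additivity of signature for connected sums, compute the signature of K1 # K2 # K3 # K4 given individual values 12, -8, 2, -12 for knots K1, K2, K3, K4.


The signature is additive under connected sum.
signature(K1 # K2 # K3 # K4) = (12) + (-8) + (2) + (-12)
= -6

-6


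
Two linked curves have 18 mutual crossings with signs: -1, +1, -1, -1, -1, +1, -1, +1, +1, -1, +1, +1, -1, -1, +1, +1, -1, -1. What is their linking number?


Step 1: Count positive crossings: 8
Step 2: Count negative crossings: 10
Step 3: Sum of signs = 8 - 10 = -2
Step 4: Linking number = sum/2 = -2/2 = -1

-1


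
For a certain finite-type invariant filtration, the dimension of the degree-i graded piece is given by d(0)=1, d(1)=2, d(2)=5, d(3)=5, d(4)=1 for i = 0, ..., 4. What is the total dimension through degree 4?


Total dimension = d(0) + d(1) + ... + d(4)
= 1 + 2 + 5 + 5 + 1
= 14

14


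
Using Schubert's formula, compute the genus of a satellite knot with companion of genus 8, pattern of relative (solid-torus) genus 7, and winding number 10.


Schubert: g(satellite) = g_rel(pattern) + |winding| * g(companion),
where g_rel(pattern) is the genus of the pattern relative to the solid torus.
= 7 + 10 * 8
= 7 + 80 = 87

87


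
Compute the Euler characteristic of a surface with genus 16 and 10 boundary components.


chi = 2 - 2g - b
= 2 - 2*16 - 10
= 2 - 32 - 10 = -40

-40


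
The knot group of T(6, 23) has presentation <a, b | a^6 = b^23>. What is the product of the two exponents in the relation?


The relation is a^6 = b^23.
Product of exponents = 6 * 23
= 138

138


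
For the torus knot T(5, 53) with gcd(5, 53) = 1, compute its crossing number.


For a torus knot T(p, q) with gcd(p,q)=1,
the crossing number is min(p*(q-1), q*(p-1)).
p*(q-1) = 5*52 = 260
q*(p-1) = 53*4 = 212
min(260, 212) = 212

212


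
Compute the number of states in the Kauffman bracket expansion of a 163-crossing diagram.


Each crossing contributes 2 choices (A-smoothing or B-smoothing).
Total states = 2^163 = 11692013098647223345629478661730264157247460343808

11692013098647223345629478661730264157247460343808


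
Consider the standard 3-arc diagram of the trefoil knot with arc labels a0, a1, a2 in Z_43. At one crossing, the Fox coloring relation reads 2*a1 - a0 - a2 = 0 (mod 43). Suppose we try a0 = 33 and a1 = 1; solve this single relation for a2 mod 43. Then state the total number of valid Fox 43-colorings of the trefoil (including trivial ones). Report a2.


Step 1: Apply the given crossing relation 2*a1 - a0 - a2 = 0 (mod 43).
  a2 = 2*a1 - a0 mod 43
  a2 = 2*1 - 33 mod 43
  a2 = 2 - 33 mod 43
  a2 = -31 mod 43 = 12
Step 2: The trefoil has determinant 3.
  Number of Fox p-colorings (p prime) is p^2 if p = 3, else p.
  Since 43 does not divide 3, only trivial (constant) colorings exist.
  (So the trial a0 = 33, a1 = 1 with a0 != a1 does NOT extend to a valid coloring of the whole trefoil: the other two crossing relations require 3*(a1 - a0) = 0 (mod 43), which fails.)
  Total colorings = 43
Step 3: a2 = 12, total Fox 43-colorings = 43

12


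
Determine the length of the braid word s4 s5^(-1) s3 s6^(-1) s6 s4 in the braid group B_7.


The word length counts the number of generators (including inverses).
Listing each generator: s4, s5^(-1), s3, s6^(-1), s6, s4
There are 6 generators in this braid word.

6


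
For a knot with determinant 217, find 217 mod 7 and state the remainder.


Step 1: A knot is p-colorable if and only if p divides its determinant.
Step 2: Compute 217 mod 7.
217 = 31 * 7 + 0
Step 3: 217 mod 7 = 0
Step 4: The knot is 7-colorable: yes

0


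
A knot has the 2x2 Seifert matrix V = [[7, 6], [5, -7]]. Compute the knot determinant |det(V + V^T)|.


Step 1: Form V + V^T where V = [[7, 6], [5, -7]]
  V^T = [[7, 5], [6, -7]]
  V + V^T = [[14, 11], [11, -14]]
Step 2: det(V + V^T) = 14*(-14) - 11*11
  = -196 - 121 = -317
Step 3: Knot determinant = |det(V + V^T)| = |-317| = 317

317


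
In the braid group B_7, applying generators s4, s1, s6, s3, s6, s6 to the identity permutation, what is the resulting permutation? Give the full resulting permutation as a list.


Starting with identity [1, 2, 3, 4, 5, 6, 7].
Apply generators in sequence:
  After s4: [1, 2, 3, 5, 4, 6, 7]
  After s1: [2, 1, 3, 5, 4, 6, 7]
  After s6: [2, 1, 3, 5, 4, 7, 6]
  After s3: [2, 1, 5, 3, 4, 7, 6]
  After s6: [2, 1, 5, 3, 4, 6, 7]
  After s6: [2, 1, 5, 3, 4, 7, 6]
Final permutation: [2, 1, 5, 3, 4, 7, 6]

[2, 1, 5, 3, 4, 7, 6]


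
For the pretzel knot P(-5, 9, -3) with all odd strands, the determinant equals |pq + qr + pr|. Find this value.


Step 1: Compute pq + qr + pr.
pq = (-5)*9 = -45
qr = 9*(-3) = -27
pr = (-5)*(-3) = 15
pq + qr + pr = -45 + (-27) + 15 = -57
Step 2: Take absolute value.
det(P(-5,9,-3)) = |-57| = 57

57


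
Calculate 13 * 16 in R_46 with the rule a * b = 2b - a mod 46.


13 * 16 = 2*16 - 13 mod 46
= 32 - 13 mod 46
= 19 mod 46 = 19

19


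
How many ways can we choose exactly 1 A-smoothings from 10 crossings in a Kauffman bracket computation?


We choose which 1 of 10 crossings get A-smoothings.
C(10, 1) = 10! / (1! * 9!)
= 10

10


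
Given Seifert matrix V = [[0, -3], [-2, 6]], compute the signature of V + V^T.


Step 1: V + V^T = [[0, -5], [-5, 12]]
Step 2: trace = 12, det = -25
Step 3: Discriminant = 12^2 - 4*(-25) = 244
Step 4: Eigenvalues: 13.8102, -1.81025
Step 5: Signature = (# positive eigenvalues) - (# negative eigenvalues) = 0

0


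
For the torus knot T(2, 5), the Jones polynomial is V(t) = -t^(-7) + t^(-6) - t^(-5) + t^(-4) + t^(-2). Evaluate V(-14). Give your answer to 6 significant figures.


Substituting t = -14 into V(t) = -t^(-7) + t^(-6) - t^(-5) + t^(-4) + t^(-2):
  (-)t^(-7) = 9.48645e-09
  (+)t^(-6) = 1.3281e-07
  (-)t^(-5) = 1.85934e-06
  (+)t^(-4) = 2.60308e-05
  (+)t^(-2) = 0.00510204
Sum = (9.48645e-09) + (1.3281e-07) + (1.85934e-06) + (2.60308e-05) + (0.00510204)
= 0.005130073278
Rounded to 6 significant figures: 0.00513007

0.00513007


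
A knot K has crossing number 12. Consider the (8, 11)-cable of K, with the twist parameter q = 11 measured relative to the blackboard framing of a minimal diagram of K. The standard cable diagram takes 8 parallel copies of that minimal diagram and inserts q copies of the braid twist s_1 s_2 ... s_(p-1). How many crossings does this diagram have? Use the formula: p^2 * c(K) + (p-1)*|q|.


Step 1: Each of the c(K) crossings of the companion diagram becomes p*p = p^2 crossings among the p parallel strands, and each of the |q| twists s_1 s_2 ... s_(p-1) adds (p-1) crossings.
  Crossings = p^2 * c(K) + (p-1)*|q|
Step 2: = 8^2 * 12 + (8-1)*11
Step 3: = 64*12 + 7*11
Step 4: = 768 + 77 = 845

845


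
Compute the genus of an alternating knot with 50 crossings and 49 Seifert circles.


For alternating knots, g = (c - s + 1)/2.
= (50 - 49 + 1)/2
= 2/2 = 1

1


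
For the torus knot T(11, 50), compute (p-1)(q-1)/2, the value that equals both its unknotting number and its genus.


For a torus knot T(p,q), both the unknotting number and genus equal (p-1)(q-1)/2.
= (11-1)(50-1)/2
= 10*49/2
= 490/2 = 245

245


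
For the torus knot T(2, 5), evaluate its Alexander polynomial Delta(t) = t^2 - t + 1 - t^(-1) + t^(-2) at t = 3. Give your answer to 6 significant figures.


Substituting t = 3 into Delta(t) = t^2 - t + 1 - t^(-1) + t^(-2):
Term values: (9) + (-3) + (1) + (-0.333333) + (0.111111)
Sum = 6.777777778
Rounded to 6 significant figures: 6.77778

6.77778


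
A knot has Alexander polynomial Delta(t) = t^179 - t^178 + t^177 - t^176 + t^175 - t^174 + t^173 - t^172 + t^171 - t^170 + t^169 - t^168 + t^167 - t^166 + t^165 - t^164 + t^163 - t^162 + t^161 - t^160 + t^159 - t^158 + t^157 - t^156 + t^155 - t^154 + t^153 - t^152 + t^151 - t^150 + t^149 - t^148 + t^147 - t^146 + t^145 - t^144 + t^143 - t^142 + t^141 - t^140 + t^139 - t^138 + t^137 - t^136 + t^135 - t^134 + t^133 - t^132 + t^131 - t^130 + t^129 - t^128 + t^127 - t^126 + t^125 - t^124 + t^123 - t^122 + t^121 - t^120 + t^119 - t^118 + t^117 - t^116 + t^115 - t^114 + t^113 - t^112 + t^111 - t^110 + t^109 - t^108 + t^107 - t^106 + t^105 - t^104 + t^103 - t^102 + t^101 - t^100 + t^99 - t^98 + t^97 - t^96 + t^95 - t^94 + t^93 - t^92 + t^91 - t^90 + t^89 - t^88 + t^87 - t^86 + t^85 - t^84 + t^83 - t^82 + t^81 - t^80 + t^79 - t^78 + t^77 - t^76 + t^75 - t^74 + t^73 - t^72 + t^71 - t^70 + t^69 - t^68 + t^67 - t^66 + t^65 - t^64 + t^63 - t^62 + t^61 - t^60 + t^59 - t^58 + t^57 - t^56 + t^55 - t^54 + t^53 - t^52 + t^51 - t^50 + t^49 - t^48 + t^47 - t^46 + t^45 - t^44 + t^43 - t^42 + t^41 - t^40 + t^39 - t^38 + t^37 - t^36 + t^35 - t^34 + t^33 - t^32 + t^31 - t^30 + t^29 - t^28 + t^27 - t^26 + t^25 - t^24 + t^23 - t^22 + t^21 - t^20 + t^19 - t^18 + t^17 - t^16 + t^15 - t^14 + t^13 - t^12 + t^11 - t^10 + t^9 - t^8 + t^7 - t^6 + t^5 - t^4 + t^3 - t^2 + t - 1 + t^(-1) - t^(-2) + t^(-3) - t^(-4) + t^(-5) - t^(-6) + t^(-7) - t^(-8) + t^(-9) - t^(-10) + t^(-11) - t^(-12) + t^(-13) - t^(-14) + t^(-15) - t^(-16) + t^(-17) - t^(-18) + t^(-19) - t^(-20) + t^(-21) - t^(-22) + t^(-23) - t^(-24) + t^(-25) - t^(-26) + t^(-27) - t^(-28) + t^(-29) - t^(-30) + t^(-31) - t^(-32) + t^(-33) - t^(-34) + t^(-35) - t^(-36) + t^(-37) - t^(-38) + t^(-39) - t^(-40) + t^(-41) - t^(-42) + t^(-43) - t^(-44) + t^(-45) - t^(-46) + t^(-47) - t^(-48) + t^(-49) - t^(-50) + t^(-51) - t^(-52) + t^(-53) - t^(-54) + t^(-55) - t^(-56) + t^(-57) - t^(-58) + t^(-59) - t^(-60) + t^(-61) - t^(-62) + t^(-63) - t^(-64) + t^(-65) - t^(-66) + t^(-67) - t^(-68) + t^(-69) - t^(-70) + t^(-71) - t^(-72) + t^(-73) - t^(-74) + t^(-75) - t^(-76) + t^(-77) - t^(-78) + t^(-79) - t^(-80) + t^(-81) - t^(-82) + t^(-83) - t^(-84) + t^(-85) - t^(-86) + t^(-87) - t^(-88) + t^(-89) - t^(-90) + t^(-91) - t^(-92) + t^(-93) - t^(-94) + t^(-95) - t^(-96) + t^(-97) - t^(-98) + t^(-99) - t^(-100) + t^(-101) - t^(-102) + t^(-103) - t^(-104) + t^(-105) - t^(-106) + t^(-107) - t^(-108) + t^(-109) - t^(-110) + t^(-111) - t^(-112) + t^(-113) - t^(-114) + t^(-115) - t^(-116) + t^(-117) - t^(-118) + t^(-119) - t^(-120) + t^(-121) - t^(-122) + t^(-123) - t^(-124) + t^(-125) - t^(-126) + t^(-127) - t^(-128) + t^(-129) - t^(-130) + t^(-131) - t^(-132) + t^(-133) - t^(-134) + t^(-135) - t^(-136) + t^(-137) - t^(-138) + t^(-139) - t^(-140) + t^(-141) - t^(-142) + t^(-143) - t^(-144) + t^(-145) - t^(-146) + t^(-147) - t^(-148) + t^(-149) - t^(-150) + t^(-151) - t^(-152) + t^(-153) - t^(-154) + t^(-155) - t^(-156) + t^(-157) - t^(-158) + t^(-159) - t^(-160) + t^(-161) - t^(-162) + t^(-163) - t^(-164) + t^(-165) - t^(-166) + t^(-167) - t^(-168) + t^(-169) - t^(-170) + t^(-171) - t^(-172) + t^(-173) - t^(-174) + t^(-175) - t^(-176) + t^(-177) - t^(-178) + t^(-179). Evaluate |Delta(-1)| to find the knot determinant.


Step 1: The polynomial has 359 terms with alternating signs, exponents from 179 down to -179.
Step 2: Substitute t = -1. The i-th term has coefficient (-1)^i and exponent (m-i),
  so its value is (-1)^i * (-1)^(m-i) = (-1)^m = -1 for every i.
Step 3: All 359 terms equal -1, so Delta(-1) = 359 * (-1) = -359
Step 4: |Delta(-1)| = 359

359


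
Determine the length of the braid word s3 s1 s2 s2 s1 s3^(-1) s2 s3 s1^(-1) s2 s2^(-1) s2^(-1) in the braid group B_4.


The word length counts the number of generators (including inverses).
Listing each generator: s3, s1, s2, s2, s1, s3^(-1), s2, s3, s1^(-1), s2, s2^(-1), s2^(-1)
There are 12 generators in this braid word.

12


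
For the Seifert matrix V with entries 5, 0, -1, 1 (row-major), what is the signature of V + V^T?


Step 1: V + V^T = [[10, -1], [-1, 2]]
Step 2: trace = 12, det = 19
Step 3: Discriminant = 12^2 - 4*19 = 68
Step 4: Eigenvalues: 10.1231, 1.87689
Step 5: Signature = (# positive eigenvalues) - (# negative eigenvalues) = 2

2


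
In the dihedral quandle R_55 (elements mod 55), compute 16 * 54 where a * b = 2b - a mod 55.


16 * 54 = 2*54 - 16 mod 55
= 108 - 16 mod 55
= 92 mod 55 = 37

37


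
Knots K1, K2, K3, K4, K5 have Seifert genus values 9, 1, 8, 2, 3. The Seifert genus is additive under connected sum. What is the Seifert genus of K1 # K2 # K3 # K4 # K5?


The Seifert genus is additive under connected sum.
Seifert genus(K1 # K2 # K3 # K4 # K5) = (9) + (1) + (8) + (2) + (3)
= 23

23


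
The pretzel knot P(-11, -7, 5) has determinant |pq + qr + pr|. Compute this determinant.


Step 1: Compute pq + qr + pr.
pq = (-11)*(-7) = 77
qr = (-7)*5 = -35
pr = (-11)*5 = -55
pq + qr + pr = 77 + (-35) + (-55) = -13
Step 2: Take absolute value.
det(P(-11,-7,5)) = |-13| = 13

13


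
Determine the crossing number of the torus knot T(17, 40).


For a torus knot T(p, q) with gcd(p,q)=1,
the crossing number is min(p*(q-1), q*(p-1)).
p*(q-1) = 17*39 = 663
q*(p-1) = 40*16 = 640
min(663, 640) = 640

640


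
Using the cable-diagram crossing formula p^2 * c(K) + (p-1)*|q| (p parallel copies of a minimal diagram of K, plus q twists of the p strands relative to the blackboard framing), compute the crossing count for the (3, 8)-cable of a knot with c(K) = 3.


Step 1: Each of the c(K) crossings of the companion diagram becomes p*p = p^2 crossings among the p parallel strands, and each of the |q| twists s_1 s_2 ... s_(p-1) adds (p-1) crossings.
  Crossings = p^2 * c(K) + (p-1)*|q|
Step 2: = 3^2 * 3 + (3-1)*8
Step 3: = 9*3 + 2*8
Step 4: = 27 + 16 = 43

43


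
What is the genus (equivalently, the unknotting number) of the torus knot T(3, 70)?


For a torus knot T(p,q), both the unknotting number and genus equal (p-1)(q-1)/2.
= (3-1)(70-1)/2
= 2*69/2
= 138/2 = 69

69


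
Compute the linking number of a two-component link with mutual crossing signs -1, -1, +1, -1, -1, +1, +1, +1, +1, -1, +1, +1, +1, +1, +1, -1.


Step 1: Count positive crossings: 10
Step 2: Count negative crossings: 6
Step 3: Sum of signs = 10 - 6 = 4
Step 4: Linking number = sum/2 = 4/2 = 2

2


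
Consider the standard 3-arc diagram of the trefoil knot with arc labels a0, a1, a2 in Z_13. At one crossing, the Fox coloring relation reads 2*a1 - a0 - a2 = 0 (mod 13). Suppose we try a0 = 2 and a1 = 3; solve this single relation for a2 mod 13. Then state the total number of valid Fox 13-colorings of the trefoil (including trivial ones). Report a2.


Step 1: Apply the given crossing relation 2*a1 - a0 - a2 = 0 (mod 13).
  a2 = 2*a1 - a0 mod 13
  a2 = 2*3 - 2 mod 13
  a2 = 6 - 2 mod 13
  a2 = 4 mod 13 = 4
Step 2: The trefoil has determinant 3.
  Number of Fox p-colorings (p prime) is p^2 if p = 3, else p.
  Since 13 does not divide 3, only trivial (constant) colorings exist.
  (So the trial a0 = 2, a1 = 3 with a0 != a1 does NOT extend to a valid coloring of the whole trefoil: the other two crossing relations require 3*(a1 - a0) = 0 (mod 13), which fails.)
  Total colorings = 13
Step 3: a2 = 4, total Fox 13-colorings = 13

4


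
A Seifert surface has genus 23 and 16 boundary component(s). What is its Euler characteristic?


chi = 2 - 2g - b
= 2 - 2*23 - 16
= 2 - 46 - 16 = -60

-60


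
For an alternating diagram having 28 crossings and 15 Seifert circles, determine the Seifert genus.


For alternating knots, g = (c - s + 1)/2.
= (28 - 15 + 1)/2
= 14/2 = 7

7


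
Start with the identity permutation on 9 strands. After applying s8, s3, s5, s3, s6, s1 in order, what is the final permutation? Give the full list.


Starting with identity [1, 2, 3, 4, 5, 6, 7, 8, 9].
Apply generators in sequence:
  After s8: [1, 2, 3, 4, 5, 6, 7, 9, 8]
  After s3: [1, 2, 4, 3, 5, 6, 7, 9, 8]
  After s5: [1, 2, 4, 3, 6, 5, 7, 9, 8]
  After s3: [1, 2, 3, 4, 6, 5, 7, 9, 8]
  After s6: [1, 2, 3, 4, 6, 7, 5, 9, 8]
  After s1: [2, 1, 3, 4, 6, 7, 5, 9, 8]
Final permutation: [2, 1, 3, 4, 6, 7, 5, 9, 8]

[2, 1, 3, 4, 6, 7, 5, 9, 8]


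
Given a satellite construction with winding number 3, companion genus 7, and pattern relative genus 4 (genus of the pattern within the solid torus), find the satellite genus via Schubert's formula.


Schubert: g(satellite) = g_rel(pattern) + |winding| * g(companion),
where g_rel(pattern) is the genus of the pattern relative to the solid torus.
= 4 + 3 * 7
= 4 + 21 = 25

25


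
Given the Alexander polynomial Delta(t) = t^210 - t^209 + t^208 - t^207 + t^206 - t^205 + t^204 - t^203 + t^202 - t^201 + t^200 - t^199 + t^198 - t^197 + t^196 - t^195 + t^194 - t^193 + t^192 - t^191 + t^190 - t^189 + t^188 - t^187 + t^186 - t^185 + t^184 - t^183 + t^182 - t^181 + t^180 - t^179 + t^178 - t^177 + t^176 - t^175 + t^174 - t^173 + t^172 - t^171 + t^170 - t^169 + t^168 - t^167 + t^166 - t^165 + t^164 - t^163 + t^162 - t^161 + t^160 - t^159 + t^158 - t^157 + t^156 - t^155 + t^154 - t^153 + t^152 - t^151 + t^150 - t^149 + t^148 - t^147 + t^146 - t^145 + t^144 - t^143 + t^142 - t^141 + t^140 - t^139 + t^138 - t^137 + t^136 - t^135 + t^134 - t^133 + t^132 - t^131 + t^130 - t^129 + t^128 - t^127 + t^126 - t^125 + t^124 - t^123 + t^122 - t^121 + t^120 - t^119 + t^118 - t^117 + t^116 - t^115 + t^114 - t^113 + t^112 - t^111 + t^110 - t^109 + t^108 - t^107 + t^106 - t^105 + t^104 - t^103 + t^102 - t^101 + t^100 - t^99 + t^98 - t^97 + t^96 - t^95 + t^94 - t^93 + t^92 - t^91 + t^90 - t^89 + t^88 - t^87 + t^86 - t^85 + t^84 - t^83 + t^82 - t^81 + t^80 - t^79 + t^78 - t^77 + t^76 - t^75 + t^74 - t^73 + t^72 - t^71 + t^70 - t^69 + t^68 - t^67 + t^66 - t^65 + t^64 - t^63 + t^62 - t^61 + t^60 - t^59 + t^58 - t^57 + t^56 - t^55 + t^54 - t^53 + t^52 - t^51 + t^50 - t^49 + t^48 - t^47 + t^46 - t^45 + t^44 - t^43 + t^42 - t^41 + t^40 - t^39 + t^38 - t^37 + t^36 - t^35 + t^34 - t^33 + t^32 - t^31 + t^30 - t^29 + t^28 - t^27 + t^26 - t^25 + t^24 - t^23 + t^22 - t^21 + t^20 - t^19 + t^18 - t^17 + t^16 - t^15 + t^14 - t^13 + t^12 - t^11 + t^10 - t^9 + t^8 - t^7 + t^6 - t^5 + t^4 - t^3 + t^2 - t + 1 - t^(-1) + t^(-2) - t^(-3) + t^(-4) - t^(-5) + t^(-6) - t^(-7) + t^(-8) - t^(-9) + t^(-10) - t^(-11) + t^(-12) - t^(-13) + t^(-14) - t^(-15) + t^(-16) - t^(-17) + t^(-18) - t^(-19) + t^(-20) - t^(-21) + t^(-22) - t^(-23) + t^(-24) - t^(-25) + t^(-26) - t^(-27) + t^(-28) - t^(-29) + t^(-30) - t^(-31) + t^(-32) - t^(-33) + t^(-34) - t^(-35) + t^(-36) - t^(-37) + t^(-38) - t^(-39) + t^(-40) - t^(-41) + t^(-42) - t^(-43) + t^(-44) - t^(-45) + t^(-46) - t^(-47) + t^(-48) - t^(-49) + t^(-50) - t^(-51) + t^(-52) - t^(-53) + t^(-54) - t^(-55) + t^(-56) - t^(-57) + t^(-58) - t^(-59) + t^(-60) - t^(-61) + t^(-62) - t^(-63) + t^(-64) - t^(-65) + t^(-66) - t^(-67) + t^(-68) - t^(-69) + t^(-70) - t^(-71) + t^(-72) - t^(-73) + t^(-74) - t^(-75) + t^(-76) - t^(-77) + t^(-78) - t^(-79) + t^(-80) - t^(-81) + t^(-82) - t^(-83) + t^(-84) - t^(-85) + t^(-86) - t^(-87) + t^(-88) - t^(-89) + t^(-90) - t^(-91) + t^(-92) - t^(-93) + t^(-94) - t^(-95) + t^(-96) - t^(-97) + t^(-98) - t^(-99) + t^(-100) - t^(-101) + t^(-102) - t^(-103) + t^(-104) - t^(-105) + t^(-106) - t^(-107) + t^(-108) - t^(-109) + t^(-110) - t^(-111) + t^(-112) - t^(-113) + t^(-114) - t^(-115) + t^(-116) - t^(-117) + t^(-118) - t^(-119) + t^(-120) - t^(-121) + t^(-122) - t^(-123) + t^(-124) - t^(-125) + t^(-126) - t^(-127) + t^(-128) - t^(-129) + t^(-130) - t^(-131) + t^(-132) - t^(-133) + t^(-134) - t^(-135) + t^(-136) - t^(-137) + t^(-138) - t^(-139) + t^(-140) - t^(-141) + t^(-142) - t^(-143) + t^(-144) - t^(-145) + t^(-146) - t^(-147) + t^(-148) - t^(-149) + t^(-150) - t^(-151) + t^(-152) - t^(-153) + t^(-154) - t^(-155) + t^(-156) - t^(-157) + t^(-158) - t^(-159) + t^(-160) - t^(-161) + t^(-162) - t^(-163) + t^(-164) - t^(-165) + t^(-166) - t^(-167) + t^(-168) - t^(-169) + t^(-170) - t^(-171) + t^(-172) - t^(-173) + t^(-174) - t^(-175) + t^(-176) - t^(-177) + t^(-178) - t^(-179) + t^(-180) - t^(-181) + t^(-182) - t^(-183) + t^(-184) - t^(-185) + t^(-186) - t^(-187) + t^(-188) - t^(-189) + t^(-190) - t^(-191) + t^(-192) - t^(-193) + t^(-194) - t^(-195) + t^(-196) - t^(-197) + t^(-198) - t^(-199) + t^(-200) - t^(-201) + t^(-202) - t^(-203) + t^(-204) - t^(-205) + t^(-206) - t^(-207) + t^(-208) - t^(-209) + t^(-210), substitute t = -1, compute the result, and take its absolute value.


Step 1: The polynomial has 421 terms with alternating signs, exponents from 210 down to -210.
Step 2: Substitute t = -1. The i-th term has coefficient (-1)^i and exponent (m-i),
  so its value is (-1)^i * (-1)^(m-i) = (-1)^m = 1 for every i.
Step 3: All 421 terms equal 1, so Delta(-1) = 421 * (1) = 421
Step 4: |Delta(-1)| = 421

421


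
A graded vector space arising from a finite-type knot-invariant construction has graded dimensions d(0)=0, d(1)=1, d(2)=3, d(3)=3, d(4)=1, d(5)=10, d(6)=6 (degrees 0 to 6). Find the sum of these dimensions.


Total dimension = d(0) + d(1) + ... + d(6)
= 0 + 1 + 3 + 3 + 1 + 10 + 6
= 24

24


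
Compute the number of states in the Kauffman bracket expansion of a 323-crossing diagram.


Each crossing contributes 2 choices (A-smoothing or B-smoothing).
Total states = 2^323 = 17087896287367280659160173649356416916821636178853222159576332862577757806245124400183696695492608

17087896287367280659160173649356416916821636178853222159576332862577757806245124400183696695492608


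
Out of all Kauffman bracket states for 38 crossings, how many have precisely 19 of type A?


We choose which 19 of 38 crossings get A-smoothings.
C(38, 19) = 38! / (19! * 19!)
= 35345263800

35345263800


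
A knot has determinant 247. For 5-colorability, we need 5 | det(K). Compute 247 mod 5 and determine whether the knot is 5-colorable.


Step 1: A knot is p-colorable if and only if p divides its determinant.
Step 2: Compute 247 mod 5.
247 = 49 * 5 + 2
Step 3: 247 mod 5 = 2
Step 4: The knot is 5-colorable: no

2


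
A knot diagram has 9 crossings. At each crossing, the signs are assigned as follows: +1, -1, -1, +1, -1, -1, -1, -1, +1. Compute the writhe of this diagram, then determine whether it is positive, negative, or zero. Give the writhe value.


Step 1: Count positive crossings (+1).
Positive crossings: 3
Step 2: Count negative crossings (-1).
Negative crossings: 6
Step 3: Writhe = (positive) - (negative)
w = 3 - 6 = -3
Step 4: |w| = 3, and w is negative

-3


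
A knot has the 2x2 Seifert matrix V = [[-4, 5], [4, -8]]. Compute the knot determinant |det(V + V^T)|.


Step 1: Form V + V^T where V = [[-4, 5], [4, -8]]
  V^T = [[-4, 4], [5, -8]]
  V + V^T = [[-8, 9], [9, -16]]
Step 2: det(V + V^T) = (-8)*(-16) - 9*9
  = 128 - 81 = 47
Step 3: Knot determinant = |det(V + V^T)| = |47| = 47

47


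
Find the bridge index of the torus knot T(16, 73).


The bridge number of T(p,q) is min(p,q).
min(16, 73) = 16

16


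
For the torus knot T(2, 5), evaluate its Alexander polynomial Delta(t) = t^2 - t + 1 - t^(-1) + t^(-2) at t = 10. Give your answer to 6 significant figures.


Substituting t = 10 into Delta(t) = t^2 - t + 1 - t^(-1) + t^(-2):
Term values: (100) + (-10) + (1) + (-0.1) + (0.01)
Sum = 90.91
Rounded to 6 significant figures: 90.91

90.91


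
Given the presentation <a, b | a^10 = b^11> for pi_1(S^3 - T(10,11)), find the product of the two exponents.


The relation is a^10 = b^11.
Product of exponents = 10 * 11
= 110

110
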